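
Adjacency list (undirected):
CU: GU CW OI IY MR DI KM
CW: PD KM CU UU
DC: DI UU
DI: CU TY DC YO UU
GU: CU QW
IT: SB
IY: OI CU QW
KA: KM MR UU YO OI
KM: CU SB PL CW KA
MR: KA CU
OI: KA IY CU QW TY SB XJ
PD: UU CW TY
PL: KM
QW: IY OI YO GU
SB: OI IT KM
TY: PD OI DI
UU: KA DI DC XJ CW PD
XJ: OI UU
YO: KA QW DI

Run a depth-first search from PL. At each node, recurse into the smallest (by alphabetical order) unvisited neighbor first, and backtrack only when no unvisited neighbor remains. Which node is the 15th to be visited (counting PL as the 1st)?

GU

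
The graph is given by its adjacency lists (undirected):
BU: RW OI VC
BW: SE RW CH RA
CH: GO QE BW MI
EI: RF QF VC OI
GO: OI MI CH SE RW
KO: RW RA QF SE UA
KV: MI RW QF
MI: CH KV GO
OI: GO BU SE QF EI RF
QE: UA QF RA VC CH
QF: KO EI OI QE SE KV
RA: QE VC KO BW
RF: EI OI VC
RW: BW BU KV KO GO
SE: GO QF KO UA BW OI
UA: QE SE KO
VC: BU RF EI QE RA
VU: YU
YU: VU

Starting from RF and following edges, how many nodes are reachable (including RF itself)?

BFS from RF visits: RF, EI, OI, VC, QF, BU, GO, SE, QE, RA, KO, KV, RW, CH, MI, BW, UA
Reachable nodes: 17 of 19 total.

17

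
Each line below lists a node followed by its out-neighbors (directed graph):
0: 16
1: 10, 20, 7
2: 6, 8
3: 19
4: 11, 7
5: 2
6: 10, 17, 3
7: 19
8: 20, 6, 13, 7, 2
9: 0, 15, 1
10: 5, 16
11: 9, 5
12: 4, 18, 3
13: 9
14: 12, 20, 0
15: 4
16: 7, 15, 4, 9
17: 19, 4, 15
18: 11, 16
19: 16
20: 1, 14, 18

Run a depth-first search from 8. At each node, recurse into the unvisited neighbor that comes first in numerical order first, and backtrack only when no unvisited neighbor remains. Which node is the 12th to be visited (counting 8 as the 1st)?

0

Visit 8
8 → 2
2 → 6
6 → 3
3 → 19
19 → 16
16 → 4
4 → 7
4 → 11
11 → 5
11 → 9
9 → 0
9 → 1
1 → 10
1 → 20
20 → 14
14 → 12
12 → 18
9 → 15
6 → 17
8 → 13

Visit order: 8, 2, 6, 3, 19, 16, 4, 7, 11, 5, 9, 0, 1, 10, 20, 14, 12, 18, 15, 17, 13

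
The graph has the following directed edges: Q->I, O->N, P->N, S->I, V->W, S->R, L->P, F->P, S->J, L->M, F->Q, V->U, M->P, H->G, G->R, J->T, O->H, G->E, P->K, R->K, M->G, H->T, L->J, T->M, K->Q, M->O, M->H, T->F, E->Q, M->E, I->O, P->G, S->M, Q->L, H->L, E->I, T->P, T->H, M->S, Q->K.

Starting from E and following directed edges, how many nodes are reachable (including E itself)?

16

BFS from E visits: E, Q, I, L, K, O, P, M, J, N, H, G, S, T, R, F
Reachable nodes: 16 of 19 total.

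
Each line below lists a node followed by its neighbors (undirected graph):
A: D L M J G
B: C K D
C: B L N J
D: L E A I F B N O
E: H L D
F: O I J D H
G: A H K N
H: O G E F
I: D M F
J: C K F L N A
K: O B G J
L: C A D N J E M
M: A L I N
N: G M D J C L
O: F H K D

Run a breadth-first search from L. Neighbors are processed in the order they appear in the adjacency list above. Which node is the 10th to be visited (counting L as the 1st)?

G

Visit L; enqueue C, A, D, N, J, E, M → queue [C, A, D, N, J, E, M]
Visit C; enqueue B → queue [A, D, N, J, E, M, B]
Visit A; enqueue G → queue [D, N, J, E, M, B, G]
Visit D; enqueue I, F, O → queue [N, J, E, M, B, G, I, F, O]
Visit N → queue [J, E, M, B, G, I, F, O]
Visit J; enqueue K → queue [E, M, B, G, I, F, O, K]
Visit E; enqueue H → queue [M, B, G, I, F, O, K, H]
Visit M → queue [B, G, I, F, O, K, H]
Visit B → queue [G, I, F, O, K, H]
Visit G → queue [I, F, O, K, H]
Visit I → queue [F, O, K, H]
Visit F → queue [O, K, H]
Visit O → queue [K, H]
Visit K → queue [H]
Visit H → queue []

Visit order: L, C, A, D, N, J, E, M, B, G, I, F, O, K, H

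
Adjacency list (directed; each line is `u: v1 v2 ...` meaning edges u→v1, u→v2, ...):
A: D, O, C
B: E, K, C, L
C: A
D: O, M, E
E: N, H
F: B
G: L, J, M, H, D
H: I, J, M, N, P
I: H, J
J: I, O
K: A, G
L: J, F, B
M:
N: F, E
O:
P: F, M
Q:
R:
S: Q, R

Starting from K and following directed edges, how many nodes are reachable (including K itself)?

16

BFS from K visits: K, G, A, M, L, J, H, D, O, C, F, B, I, P, N, E
Reachable nodes: 16 of 19 total.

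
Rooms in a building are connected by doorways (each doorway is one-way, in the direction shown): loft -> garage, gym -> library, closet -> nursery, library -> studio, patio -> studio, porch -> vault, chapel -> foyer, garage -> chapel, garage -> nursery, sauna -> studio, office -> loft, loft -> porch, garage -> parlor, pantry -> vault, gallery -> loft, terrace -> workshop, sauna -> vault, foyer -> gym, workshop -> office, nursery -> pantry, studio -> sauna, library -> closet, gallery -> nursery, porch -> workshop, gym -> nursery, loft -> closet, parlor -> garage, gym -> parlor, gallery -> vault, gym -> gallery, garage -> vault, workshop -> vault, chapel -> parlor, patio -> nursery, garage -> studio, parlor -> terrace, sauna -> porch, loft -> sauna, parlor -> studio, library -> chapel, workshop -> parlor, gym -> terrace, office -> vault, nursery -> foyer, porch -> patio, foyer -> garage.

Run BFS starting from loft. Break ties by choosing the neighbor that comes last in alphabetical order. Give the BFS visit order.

Visit loft; enqueue sauna, porch, garage, closet → queue [sauna, porch, garage, closet]
Visit sauna; enqueue vault, studio → queue [porch, garage, closet, vault, studio]
Visit porch; enqueue workshop, patio → queue [garage, closet, vault, studio, workshop, patio]
Visit garage; enqueue parlor, nursery, chapel → queue [closet, vault, studio, workshop, patio, parlor, nursery, chapel]
Visit closet → queue [vault, studio, workshop, patio, parlor, nursery, chapel]
Visit vault → queue [studio, workshop, patio, parlor, nursery, chapel]
Visit studio → queue [workshop, patio, parlor, nursery, chapel]
Visit workshop; enqueue office → queue [patio, parlor, nursery, chapel, office]
Visit patio → queue [parlor, nursery, chapel, office]
Visit parlor; enqueue terrace → queue [nursery, chapel, office, terrace]
Visit nursery; enqueue pantry, foyer → queue [chapel, office, terrace, pantry, foyer]
Visit chapel → queue [office, terrace, pantry, foyer]
Visit office → queue [terrace, pantry, foyer]
Visit terrace → queue [pantry, foyer]
Visit pantry → queue [foyer]
Visit foyer; enqueue gym → queue [gym]
Visit gym; enqueue library, gallery → queue [library, gallery]
Visit library → queue [gallery]
Visit gallery → queue []

loft, sauna, porch, garage, closet, vault, studio, workshop, patio, parlor, nursery, chapel, office, terrace, pantry, foyer, gym, library, gallery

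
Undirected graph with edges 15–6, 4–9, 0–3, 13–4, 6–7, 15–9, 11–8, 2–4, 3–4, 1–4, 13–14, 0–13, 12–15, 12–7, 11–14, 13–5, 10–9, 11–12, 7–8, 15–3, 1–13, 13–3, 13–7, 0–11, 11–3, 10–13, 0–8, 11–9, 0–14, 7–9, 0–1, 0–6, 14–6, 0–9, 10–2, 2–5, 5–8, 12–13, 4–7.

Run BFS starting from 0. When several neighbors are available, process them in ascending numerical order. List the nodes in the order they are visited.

Visit 0; enqueue 1, 3, 6, 8, 9, 11, 13, 14 → queue [1, 3, 6, 8, 9, 11, 13, 14]
Visit 1; enqueue 4 → queue [3, 6, 8, 9, 11, 13, 14, 4]
Visit 3; enqueue 15 → queue [6, 8, 9, 11, 13, 14, 4, 15]
Visit 6; enqueue 7 → queue [8, 9, 11, 13, 14, 4, 15, 7]
Visit 8; enqueue 5 → queue [9, 11, 13, 14, 4, 15, 7, 5]
Visit 9; enqueue 10 → queue [11, 13, 14, 4, 15, 7, 5, 10]
Visit 11; enqueue 12 → queue [13, 14, 4, 15, 7, 5, 10, 12]
Visit 13 → queue [14, 4, 15, 7, 5, 10, 12]
Visit 14 → queue [4, 15, 7, 5, 10, 12]
Visit 4; enqueue 2 → queue [15, 7, 5, 10, 12, 2]
Visit 15 → queue [7, 5, 10, 12, 2]
Visit 7 → queue [5, 10, 12, 2]
Visit 5 → queue [10, 12, 2]
Visit 10 → queue [12, 2]
Visit 12 → queue [2]
Visit 2 → queue []

0 1 3 6 8 9 11 13 14 4 15 7 5 10 12 2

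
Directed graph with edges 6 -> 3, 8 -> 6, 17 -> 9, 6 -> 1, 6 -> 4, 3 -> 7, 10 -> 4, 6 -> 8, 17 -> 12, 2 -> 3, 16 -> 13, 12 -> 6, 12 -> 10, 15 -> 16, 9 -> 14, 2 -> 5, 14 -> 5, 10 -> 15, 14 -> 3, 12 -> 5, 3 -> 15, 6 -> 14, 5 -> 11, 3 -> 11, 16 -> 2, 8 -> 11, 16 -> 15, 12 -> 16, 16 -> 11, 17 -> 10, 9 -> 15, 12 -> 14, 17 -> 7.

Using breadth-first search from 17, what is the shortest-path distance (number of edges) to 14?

Level 0: 17
Level 1: 7, 9, 10, 12
Level 2: 4, 5, 6, 14, 15, 16
Level 3: 1, 2, 3, 8, 11, 13
14 first appears at level 2.

2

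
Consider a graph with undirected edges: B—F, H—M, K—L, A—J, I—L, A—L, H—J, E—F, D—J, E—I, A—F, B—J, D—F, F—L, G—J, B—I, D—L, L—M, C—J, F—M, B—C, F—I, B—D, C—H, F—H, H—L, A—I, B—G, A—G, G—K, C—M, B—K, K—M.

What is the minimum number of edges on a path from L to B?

2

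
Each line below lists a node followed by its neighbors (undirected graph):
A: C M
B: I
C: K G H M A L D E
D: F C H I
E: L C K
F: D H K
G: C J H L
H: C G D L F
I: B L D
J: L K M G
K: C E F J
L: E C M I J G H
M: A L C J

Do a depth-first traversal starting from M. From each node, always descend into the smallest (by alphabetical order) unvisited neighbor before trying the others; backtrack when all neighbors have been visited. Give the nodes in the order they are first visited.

M, A, C, D, F, H, G, J, K, E, L, I, B

Visit M
M → A
A → C
C → D
D → F
F → H
H → G
G → J
J → K
K → E
E → L
L → I
I → B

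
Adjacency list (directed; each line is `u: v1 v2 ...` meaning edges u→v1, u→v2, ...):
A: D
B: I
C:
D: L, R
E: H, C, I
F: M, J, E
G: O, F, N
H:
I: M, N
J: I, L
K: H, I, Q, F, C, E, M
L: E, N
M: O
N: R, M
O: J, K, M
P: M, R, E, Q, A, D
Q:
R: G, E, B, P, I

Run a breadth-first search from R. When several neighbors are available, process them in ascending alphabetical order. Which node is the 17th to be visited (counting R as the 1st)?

Visit R; enqueue B, E, G, I, P → queue [B, E, G, I, P]
Visit B → queue [E, G, I, P]
Visit E; enqueue C, H → queue [G, I, P, C, H]
Visit G; enqueue F, N, O → queue [I, P, C, H, F, N, O]
Visit I; enqueue M → queue [P, C, H, F, N, O, M]
Visit P; enqueue A, D, Q → queue [C, H, F, N, O, M, A, D, Q]
Visit C → queue [H, F, N, O, M, A, D, Q]
Visit H → queue [F, N, O, M, A, D, Q]
Visit F; enqueue J → queue [N, O, M, A, D, Q, J]
Visit N → queue [O, M, A, D, Q, J]
Visit O; enqueue K → queue [M, A, D, Q, J, K]
Visit M → queue [A, D, Q, J, K]
Visit A → queue [D, Q, J, K]
Visit D; enqueue L → queue [Q, J, K, L]
Visit Q → queue [J, K, L]
Visit J → queue [K, L]
Visit K → queue [L]
Visit L → queue []

Visit order: R, B, E, G, I, P, C, H, F, N, O, M, A, D, Q, J, K, L

K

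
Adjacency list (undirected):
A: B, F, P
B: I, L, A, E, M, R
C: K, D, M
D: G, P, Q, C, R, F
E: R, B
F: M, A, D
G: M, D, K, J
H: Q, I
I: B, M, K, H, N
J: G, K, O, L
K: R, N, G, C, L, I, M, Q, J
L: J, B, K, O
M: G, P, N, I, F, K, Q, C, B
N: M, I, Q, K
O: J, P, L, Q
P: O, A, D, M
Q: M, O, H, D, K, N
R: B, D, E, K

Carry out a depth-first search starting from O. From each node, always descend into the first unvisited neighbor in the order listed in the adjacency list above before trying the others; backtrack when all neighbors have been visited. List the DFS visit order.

Visit O
O → J
J → G
G → M
M → P
P → A
A → B
B → I
I → K
K → R
R → D
D → Q
Q → H
Q → N
D → C
D → F
R → E
K → L

O -> J -> G -> M -> P -> A -> B -> I -> K -> R -> D -> Q -> H -> N -> C -> F -> E -> L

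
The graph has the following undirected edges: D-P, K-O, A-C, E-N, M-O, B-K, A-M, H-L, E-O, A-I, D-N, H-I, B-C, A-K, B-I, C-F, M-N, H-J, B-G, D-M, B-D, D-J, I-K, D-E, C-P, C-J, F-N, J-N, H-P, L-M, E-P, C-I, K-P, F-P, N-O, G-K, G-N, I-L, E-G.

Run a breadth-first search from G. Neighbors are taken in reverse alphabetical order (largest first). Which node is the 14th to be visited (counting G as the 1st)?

Visit G; enqueue N, K, E, B → queue [N, K, E, B]
Visit N; enqueue O, M, J, F, D → queue [K, E, B, O, M, J, F, D]
Visit K; enqueue P, I, A → queue [E, B, O, M, J, F, D, P, I, A]
Visit E → queue [B, O, M, J, F, D, P, I, A]
Visit B; enqueue C → queue [O, M, J, F, D, P, I, A, C]
Visit O → queue [M, J, F, D, P, I, A, C]
Visit M; enqueue L → queue [J, F, D, P, I, A, C, L]
Visit J; enqueue H → queue [F, D, P, I, A, C, L, H]
Visit F → queue [D, P, I, A, C, L, H]
Visit D → queue [P, I, A, C, L, H]
Visit P → queue [I, A, C, L, H]
Visit I → queue [A, C, L, H]
Visit A → queue [C, L, H]
Visit C → queue [L, H]
Visit L → queue [H]
Visit H → queue []

Visit order: G, N, K, E, B, O, M, J, F, D, P, I, A, C, L, H

C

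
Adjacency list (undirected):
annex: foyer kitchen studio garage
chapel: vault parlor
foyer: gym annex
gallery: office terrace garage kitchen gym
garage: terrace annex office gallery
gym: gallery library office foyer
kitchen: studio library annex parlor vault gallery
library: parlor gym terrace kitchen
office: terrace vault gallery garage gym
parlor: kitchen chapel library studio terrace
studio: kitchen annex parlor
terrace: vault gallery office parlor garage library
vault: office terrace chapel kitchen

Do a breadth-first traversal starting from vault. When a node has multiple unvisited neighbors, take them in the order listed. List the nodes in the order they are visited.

Visit vault; enqueue office, terrace, chapel, kitchen → queue [office, terrace, chapel, kitchen]
Visit office; enqueue gallery, garage, gym → queue [terrace, chapel, kitchen, gallery, garage, gym]
Visit terrace; enqueue parlor, library → queue [chapel, kitchen, gallery, garage, gym, parlor, library]
Visit chapel → queue [kitchen, gallery, garage, gym, parlor, library]
Visit kitchen; enqueue studio, annex → queue [gallery, garage, gym, parlor, library, studio, annex]
Visit gallery → queue [garage, gym, parlor, library, studio, annex]
Visit garage → queue [gym, parlor, library, studio, annex]
Visit gym; enqueue foyer → queue [parlor, library, studio, annex, foyer]
Visit parlor → queue [library, studio, annex, foyer]
Visit library → queue [studio, annex, foyer]
Visit studio → queue [annex, foyer]
Visit annex → queue [foyer]
Visit foyer → queue []

vault -> office -> terrace -> chapel -> kitchen -> gallery -> garage -> gym -> parlor -> library -> studio -> annex -> foyer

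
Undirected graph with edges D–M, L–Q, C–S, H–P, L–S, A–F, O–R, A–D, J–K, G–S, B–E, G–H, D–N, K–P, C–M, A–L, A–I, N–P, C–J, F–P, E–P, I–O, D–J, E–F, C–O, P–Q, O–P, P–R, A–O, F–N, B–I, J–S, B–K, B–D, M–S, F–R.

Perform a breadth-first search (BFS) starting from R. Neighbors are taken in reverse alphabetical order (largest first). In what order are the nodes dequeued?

Visit R; enqueue P, O, F → queue [P, O, F]
Visit P; enqueue Q, N, K, H, E → queue [O, F, Q, N, K, H, E]
Visit O; enqueue I, C, A → queue [F, Q, N, K, H, E, I, C, A]
Visit F → queue [Q, N, K, H, E, I, C, A]
Visit Q; enqueue L → queue [N, K, H, E, I, C, A, L]
Visit N; enqueue D → queue [K, H, E, I, C, A, L, D]
Visit K; enqueue J, B → queue [H, E, I, C, A, L, D, J, B]
Visit H; enqueue G → queue [E, I, C, A, L, D, J, B, G]
Visit E → queue [I, C, A, L, D, J, B, G]
Visit I → queue [C, A, L, D, J, B, G]
Visit C; enqueue S, M → queue [A, L, D, J, B, G, S, M]
Visit A → queue [L, D, J, B, G, S, M]
Visit L → queue [D, J, B, G, S, M]
Visit D → queue [J, B, G, S, M]
Visit J → queue [B, G, S, M]
Visit B → queue [G, S, M]
Visit G → queue [S, M]
Visit S → queue [M]
Visit M → queue []

R, P, O, F, Q, N, K, H, E, I, C, A, L, D, J, B, G, S, M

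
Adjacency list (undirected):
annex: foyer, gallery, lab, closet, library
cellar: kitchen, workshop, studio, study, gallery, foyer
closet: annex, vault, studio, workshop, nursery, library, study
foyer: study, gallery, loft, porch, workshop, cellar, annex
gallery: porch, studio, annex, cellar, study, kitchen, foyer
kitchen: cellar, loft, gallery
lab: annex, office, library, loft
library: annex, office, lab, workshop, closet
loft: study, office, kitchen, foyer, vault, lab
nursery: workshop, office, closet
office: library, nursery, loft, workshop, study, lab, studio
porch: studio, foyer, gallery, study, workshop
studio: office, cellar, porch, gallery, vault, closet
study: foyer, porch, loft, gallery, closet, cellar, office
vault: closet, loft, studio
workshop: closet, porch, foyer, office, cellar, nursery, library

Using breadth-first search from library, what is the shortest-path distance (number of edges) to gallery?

Level 0: library
Level 1: annex, closet, lab, office, workshop
Level 2: cellar, foyer, gallery, loft, nursery, porch, studio, study, vault
Level 3: kitchen
gallery first appears at level 2.

2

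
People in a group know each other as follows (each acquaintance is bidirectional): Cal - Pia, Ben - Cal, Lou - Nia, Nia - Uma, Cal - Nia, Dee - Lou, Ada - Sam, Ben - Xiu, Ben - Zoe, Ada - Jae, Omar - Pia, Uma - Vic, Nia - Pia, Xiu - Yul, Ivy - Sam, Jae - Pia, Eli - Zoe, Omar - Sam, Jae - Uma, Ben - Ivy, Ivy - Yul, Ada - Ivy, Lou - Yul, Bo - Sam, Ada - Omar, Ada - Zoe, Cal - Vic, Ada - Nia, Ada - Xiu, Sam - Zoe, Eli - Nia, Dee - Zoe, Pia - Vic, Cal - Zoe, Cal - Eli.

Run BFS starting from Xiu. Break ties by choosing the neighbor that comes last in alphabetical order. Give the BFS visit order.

Xiu Yul Ben Ada Lou Ivy Zoe Cal Sam Omar Nia Jae Dee Eli Vic Pia Bo Uma

Visit Xiu; enqueue Yul, Ben, Ada → queue [Yul, Ben, Ada]
Visit Yul; enqueue Lou, Ivy → queue [Ben, Ada, Lou, Ivy]
Visit Ben; enqueue Zoe, Cal → queue [Ada, Lou, Ivy, Zoe, Cal]
Visit Ada; enqueue Sam, Omar, Nia, Jae → queue [Lou, Ivy, Zoe, Cal, Sam, Omar, Nia, Jae]
Visit Lou; enqueue Dee → queue [Ivy, Zoe, Cal, Sam, Omar, Nia, Jae, Dee]
Visit Ivy → queue [Zoe, Cal, Sam, Omar, Nia, Jae, Dee]
Visit Zoe; enqueue Eli → queue [Cal, Sam, Omar, Nia, Jae, Dee, Eli]
Visit Cal; enqueue Vic, Pia → queue [Sam, Omar, Nia, Jae, Dee, Eli, Vic, Pia]
Visit Sam; enqueue Bo → queue [Omar, Nia, Jae, Dee, Eli, Vic, Pia, Bo]
Visit Omar → queue [Nia, Jae, Dee, Eli, Vic, Pia, Bo]
Visit Nia; enqueue Uma → queue [Jae, Dee, Eli, Vic, Pia, Bo, Uma]
Visit Jae → queue [Dee, Eli, Vic, Pia, Bo, Uma]
Visit Dee → queue [Eli, Vic, Pia, Bo, Uma]
Visit Eli → queue [Vic, Pia, Bo, Uma]
Visit Vic → queue [Pia, Bo, Uma]
Visit Pia → queue [Bo, Uma]
Visit Bo → queue [Uma]
Visit Uma → queue []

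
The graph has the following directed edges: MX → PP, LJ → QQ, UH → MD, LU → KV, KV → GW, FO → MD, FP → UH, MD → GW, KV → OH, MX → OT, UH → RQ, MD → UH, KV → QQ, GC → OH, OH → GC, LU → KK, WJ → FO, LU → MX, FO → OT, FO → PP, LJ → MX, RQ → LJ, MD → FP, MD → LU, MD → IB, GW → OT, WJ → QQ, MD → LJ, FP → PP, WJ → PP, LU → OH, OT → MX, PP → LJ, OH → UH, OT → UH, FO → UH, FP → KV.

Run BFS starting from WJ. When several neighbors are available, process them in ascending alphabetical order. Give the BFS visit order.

Visit WJ; enqueue FO, PP, QQ → queue [FO, PP, QQ]
Visit FO; enqueue MD, OT, UH → queue [PP, QQ, MD, OT, UH]
Visit PP; enqueue LJ → queue [QQ, MD, OT, UH, LJ]
Visit QQ → queue [MD, OT, UH, LJ]
Visit MD; enqueue FP, GW, IB, LU → queue [OT, UH, LJ, FP, GW, IB, LU]
Visit OT; enqueue MX → queue [UH, LJ, FP, GW, IB, LU, MX]
Visit UH; enqueue RQ → queue [LJ, FP, GW, IB, LU, MX, RQ]
Visit LJ → queue [FP, GW, IB, LU, MX, RQ]
Visit FP; enqueue KV → queue [GW, IB, LU, MX, RQ, KV]
Visit GW → queue [IB, LU, MX, RQ, KV]
Visit IB → queue [LU, MX, RQ, KV]
Visit LU; enqueue KK, OH → queue [MX, RQ, KV, KK, OH]
Visit MX → queue [RQ, KV, KK, OH]
Visit RQ → queue [KV, KK, OH]
Visit KV → queue [KK, OH]
Visit KK → queue [OH]
Visit OH; enqueue GC → queue [GC]
Visit GC → queue []

WJ, FO, PP, QQ, MD, OT, UH, LJ, FP, GW, IB, LU, MX, RQ, KV, KK, OH, GC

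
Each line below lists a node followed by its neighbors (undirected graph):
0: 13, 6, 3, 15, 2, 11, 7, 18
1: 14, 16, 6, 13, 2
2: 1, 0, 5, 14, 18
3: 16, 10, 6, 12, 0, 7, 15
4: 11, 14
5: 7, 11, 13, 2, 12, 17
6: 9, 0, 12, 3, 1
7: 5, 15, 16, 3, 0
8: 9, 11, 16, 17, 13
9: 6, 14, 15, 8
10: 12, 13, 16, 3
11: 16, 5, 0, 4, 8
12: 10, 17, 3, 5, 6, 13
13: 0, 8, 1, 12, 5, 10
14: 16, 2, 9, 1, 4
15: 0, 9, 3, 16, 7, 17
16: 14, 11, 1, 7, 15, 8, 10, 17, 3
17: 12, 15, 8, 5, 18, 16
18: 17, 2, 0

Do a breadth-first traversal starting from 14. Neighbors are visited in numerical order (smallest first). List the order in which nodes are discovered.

Visit 14; enqueue 1, 2, 4, 9, 16 → queue [1, 2, 4, 9, 16]
Visit 1; enqueue 6, 13 → queue [2, 4, 9, 16, 6, 13]
Visit 2; enqueue 0, 5, 18 → queue [4, 9, 16, 6, 13, 0, 5, 18]
Visit 4; enqueue 11 → queue [9, 16, 6, 13, 0, 5, 18, 11]
Visit 9; enqueue 8, 15 → queue [16, 6, 13, 0, 5, 18, 11, 8, 15]
Visit 16; enqueue 3, 7, 10, 17 → queue [6, 13, 0, 5, 18, 11, 8, 15, 3, 7, 10, 17]
Visit 6; enqueue 12 → queue [13, 0, 5, 18, 11, 8, 15, 3, 7, 10, 17, 12]
Visit 13 → queue [0, 5, 18, 11, 8, 15, 3, 7, 10, 17, 12]
Visit 0 → queue [5, 18, 11, 8, 15, 3, 7, 10, 17, 12]
Visit 5 → queue [18, 11, 8, 15, 3, 7, 10, 17, 12]
Visit 18 → queue [11, 8, 15, 3, 7, 10, 17, 12]
Visit 11 → queue [8, 15, 3, 7, 10, 17, 12]
Visit 8 → queue [15, 3, 7, 10, 17, 12]
Visit 15 → queue [3, 7, 10, 17, 12]
Visit 3 → queue [7, 10, 17, 12]
Visit 7 → queue [10, 17, 12]
Visit 10 → queue [17, 12]
Visit 17 → queue [12]
Visit 12 → queue []

14 → 1 → 2 → 4 → 9 → 16 → 6 → 13 → 0 → 5 → 18 → 11 → 8 → 15 → 3 → 7 → 10 → 17 → 12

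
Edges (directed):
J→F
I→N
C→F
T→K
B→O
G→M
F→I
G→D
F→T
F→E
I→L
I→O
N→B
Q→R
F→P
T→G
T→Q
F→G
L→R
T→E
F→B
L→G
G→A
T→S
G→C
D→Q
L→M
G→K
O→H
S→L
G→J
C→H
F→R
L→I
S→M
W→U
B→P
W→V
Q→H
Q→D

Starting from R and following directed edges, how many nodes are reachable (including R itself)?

BFS from R visits: R
Reachable nodes: 1 of 23 total.

1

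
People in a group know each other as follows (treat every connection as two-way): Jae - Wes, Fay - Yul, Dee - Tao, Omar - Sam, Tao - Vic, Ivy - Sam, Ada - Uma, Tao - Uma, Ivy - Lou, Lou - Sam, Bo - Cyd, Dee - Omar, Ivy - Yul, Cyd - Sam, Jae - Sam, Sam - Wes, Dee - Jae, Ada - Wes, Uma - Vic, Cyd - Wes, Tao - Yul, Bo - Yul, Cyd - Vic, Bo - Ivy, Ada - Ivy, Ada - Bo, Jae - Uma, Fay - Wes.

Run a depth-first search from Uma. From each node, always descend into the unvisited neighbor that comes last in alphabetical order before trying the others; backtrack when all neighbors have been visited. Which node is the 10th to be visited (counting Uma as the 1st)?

Visit Uma
Uma → Vic
Vic → Tao
Tao → Yul
Yul → Ivy
Ivy → Sam
Sam → Wes
Wes → Jae
Jae → Dee
Dee → Omar
Wes → Fay
Wes → Cyd
Cyd → Bo
Bo → Ada
Sam → Lou

Visit order: Uma, Vic, Tao, Yul, Ivy, Sam, Wes, Jae, Dee, Omar, Fay, Cyd, Bo, Ada, Lou

Omar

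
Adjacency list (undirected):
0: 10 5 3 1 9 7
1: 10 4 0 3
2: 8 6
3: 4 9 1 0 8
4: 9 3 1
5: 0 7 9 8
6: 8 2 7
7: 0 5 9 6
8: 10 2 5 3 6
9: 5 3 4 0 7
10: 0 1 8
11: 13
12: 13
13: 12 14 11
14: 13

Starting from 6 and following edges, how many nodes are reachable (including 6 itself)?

BFS from 6 visits: 6, 8, 7, 2, 10, 5, 3, 9, 0, 1, 4
Reachable nodes: 11 of 15 total.

11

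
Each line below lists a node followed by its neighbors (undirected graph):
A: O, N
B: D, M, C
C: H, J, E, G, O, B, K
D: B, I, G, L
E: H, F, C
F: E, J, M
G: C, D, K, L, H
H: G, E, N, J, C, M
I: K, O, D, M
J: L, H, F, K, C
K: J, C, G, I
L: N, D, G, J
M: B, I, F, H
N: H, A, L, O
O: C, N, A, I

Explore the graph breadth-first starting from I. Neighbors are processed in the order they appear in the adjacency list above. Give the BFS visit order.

Visit I; enqueue K, O, D, M → queue [K, O, D, M]
Visit K; enqueue J, C, G → queue [O, D, M, J, C, G]
Visit O; enqueue N, A → queue [D, M, J, C, G, N, A]
Visit D; enqueue B, L → queue [M, J, C, G, N, A, B, L]
Visit M; enqueue F, H → queue [J, C, G, N, A, B, L, F, H]
Visit J → queue [C, G, N, A, B, L, F, H]
Visit C; enqueue E → queue [G, N, A, B, L, F, H, E]
Visit G → queue [N, A, B, L, F, H, E]
Visit N → queue [A, B, L, F, H, E]
Visit A → queue [B, L, F, H, E]
Visit B → queue [L, F, H, E]
Visit L → queue [F, H, E]
Visit F → queue [H, E]
Visit H → queue [E]
Visit E → queue []

I → K → O → D → M → J → C → G → N → A → B → L → F → H → E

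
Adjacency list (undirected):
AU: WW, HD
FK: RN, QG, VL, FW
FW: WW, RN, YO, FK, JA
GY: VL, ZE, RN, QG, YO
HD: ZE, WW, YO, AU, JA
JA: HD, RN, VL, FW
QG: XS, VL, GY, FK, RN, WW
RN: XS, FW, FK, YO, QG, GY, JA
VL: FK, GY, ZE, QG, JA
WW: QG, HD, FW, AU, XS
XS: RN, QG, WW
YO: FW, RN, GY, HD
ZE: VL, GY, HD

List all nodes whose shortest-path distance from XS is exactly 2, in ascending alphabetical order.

AU, FK, FW, GY, HD, JA, VL, YO

Level 0: XS
Level 1: QG, RN, WW
Level 2: AU, FK, FW, GY, HD, JA, VL, YO
Level 3: ZE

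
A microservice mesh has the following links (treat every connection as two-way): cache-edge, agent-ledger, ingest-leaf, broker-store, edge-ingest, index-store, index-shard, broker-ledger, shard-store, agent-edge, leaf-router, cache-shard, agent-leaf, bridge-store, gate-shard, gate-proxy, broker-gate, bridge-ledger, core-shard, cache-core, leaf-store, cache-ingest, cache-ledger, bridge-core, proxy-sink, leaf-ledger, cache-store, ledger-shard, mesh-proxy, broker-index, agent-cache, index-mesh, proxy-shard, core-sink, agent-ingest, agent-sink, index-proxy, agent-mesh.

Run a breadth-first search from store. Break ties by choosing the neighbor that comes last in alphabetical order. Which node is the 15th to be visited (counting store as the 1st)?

mesh

Visit store; enqueue shard, leaf, index, cache, broker, bridge → queue [shard, leaf, index, cache, broker, bridge]
Visit shard; enqueue proxy, ledger, gate, core → queue [leaf, index, cache, broker, bridge, proxy, ledger, gate, core]
Visit leaf; enqueue router, ingest, agent → queue [index, cache, broker, bridge, proxy, ledger, gate, core, router, ingest, agent]
Visit index; enqueue mesh → queue [cache, broker, bridge, proxy, ledger, gate, core, router, ingest, agent, mesh]
Visit cache; enqueue edge → queue [broker, bridge, proxy, ledger, gate, core, router, ingest, agent, mesh, edge]
Visit broker → queue [bridge, proxy, ledger, gate, core, router, ingest, agent, mesh, edge]
Visit bridge → queue [proxy, ledger, gate, core, router, ingest, agent, mesh, edge]
Visit proxy; enqueue sink → queue [ledger, gate, core, router, ingest, agent, mesh, edge, sink]
Visit ledger → queue [gate, core, router, ingest, agent, mesh, edge, sink]
Visit gate → queue [core, router, ingest, agent, mesh, edge, sink]
Visit core → queue [router, ingest, agent, mesh, edge, sink]
Visit router → queue [ingest, agent, mesh, edge, sink]
Visit ingest → queue [agent, mesh, edge, sink]
Visit agent → queue [mesh, edge, sink]
Visit mesh → queue [edge, sink]
Visit edge → queue [sink]
Visit sink → queue []

Visit order: store, shard, leaf, index, cache, broker, bridge, proxy, ledger, gate, core, router, ingest, agent, mesh, edge, sink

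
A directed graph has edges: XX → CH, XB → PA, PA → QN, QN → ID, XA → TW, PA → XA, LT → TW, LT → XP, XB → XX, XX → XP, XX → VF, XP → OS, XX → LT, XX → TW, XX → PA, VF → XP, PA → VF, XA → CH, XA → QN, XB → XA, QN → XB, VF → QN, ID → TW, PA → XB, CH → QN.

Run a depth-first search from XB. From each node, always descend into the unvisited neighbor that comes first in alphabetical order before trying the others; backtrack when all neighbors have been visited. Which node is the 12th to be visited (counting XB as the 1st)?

Visit XB
XB → PA
PA → QN
QN → ID
ID → TW
PA → VF
VF → XP
XP → OS
PA → XA
XA → CH
XB → XX
XX → LT

Visit order: XB, PA, QN, ID, TW, VF, XP, OS, XA, CH, XX, LT

LT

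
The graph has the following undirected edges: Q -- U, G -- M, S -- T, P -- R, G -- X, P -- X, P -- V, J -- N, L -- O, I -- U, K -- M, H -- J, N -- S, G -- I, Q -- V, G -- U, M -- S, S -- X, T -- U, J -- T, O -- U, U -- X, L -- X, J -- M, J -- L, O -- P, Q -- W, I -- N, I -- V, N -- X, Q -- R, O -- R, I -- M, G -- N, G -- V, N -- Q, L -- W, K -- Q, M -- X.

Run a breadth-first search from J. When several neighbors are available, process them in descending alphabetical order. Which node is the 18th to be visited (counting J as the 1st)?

Visit J; enqueue T, N, M, L, H → queue [T, N, M, L, H]
Visit T; enqueue U, S → queue [N, M, L, H, U, S]
Visit N; enqueue X, Q, I, G → queue [M, L, H, U, S, X, Q, I, G]
Visit M; enqueue K → queue [L, H, U, S, X, Q, I, G, K]
Visit L; enqueue W, O → queue [H, U, S, X, Q, I, G, K, W, O]
Visit H → queue [U, S, X, Q, I, G, K, W, O]
Visit U → queue [S, X, Q, I, G, K, W, O]
Visit S → queue [X, Q, I, G, K, W, O]
Visit X; enqueue P → queue [Q, I, G, K, W, O, P]
Visit Q; enqueue V, R → queue [I, G, K, W, O, P, V, R]
Visit I → queue [G, K, W, O, P, V, R]
Visit G → queue [K, W, O, P, V, R]
Visit K → queue [W, O, P, V, R]
Visit W → queue [O, P, V, R]
Visit O → queue [P, V, R]
Visit P → queue [V, R]
Visit V → queue [R]
Visit R → queue []

Visit order: J, T, N, M, L, H, U, S, X, Q, I, G, K, W, O, P, V, R

R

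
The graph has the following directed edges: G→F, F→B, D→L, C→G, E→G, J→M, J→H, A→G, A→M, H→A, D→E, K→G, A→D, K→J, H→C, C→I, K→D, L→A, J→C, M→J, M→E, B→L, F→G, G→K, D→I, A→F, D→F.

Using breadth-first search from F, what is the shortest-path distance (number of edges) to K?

Level 0: F
Level 1: B, G
Level 2: K, L
Level 3: A, D, J
Level 4: C, E, H, I, M
K first appears at level 2.

2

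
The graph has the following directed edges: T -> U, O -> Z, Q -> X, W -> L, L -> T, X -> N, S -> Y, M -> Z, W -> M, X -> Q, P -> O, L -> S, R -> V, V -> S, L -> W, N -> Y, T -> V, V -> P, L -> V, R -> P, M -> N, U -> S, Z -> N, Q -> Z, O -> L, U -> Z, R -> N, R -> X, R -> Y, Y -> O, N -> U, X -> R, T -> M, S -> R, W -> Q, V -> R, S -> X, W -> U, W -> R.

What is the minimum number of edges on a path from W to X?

Level 0: W
Level 1: L, M, Q, R, U
Level 2: N, P, S, T, V, X, Y, Z
Level 3: O
X first appears at level 2.

2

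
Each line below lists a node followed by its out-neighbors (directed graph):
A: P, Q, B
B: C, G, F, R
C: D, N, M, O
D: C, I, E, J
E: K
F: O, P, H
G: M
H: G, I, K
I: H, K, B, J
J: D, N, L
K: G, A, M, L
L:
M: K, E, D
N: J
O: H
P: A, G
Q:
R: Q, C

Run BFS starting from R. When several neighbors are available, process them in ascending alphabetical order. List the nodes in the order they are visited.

Visit R; enqueue C, Q → queue [C, Q]
Visit C; enqueue D, M, N, O → queue [Q, D, M, N, O]
Visit Q → queue [D, M, N, O]
Visit D; enqueue E, I, J → queue [M, N, O, E, I, J]
Visit M; enqueue K → queue [N, O, E, I, J, K]
Visit N → queue [O, E, I, J, K]
Visit O; enqueue H → queue [E, I, J, K, H]
Visit E → queue [I, J, K, H]
Visit I; enqueue B → queue [J, K, H, B]
Visit J; enqueue L → queue [K, H, B, L]
Visit K; enqueue A, G → queue [H, B, L, A, G]
Visit H → queue [B, L, A, G]
Visit B; enqueue F → queue [L, A, G, F]
Visit L → queue [A, G, F]
Visit A; enqueue P → queue [G, F, P]
Visit G → queue [F, P]
Visit F → queue [P]
Visit P → queue []

R, C, Q, D, M, N, O, E, I, J, K, H, B, L, A, G, F, P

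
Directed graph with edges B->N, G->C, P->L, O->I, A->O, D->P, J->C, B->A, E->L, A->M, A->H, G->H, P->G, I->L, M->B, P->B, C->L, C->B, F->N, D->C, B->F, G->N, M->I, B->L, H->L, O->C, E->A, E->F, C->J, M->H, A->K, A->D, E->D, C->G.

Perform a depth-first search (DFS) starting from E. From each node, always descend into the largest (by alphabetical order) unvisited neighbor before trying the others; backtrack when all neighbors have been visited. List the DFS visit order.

E, L, F, N, D, P, G, H, C, J, B, A, O, I, M, K

Visit E
E → L
E → F
F → N
E → D
D → P
P → G
G → H
G → C
C → J
C → B
B → A
A → O
O → I
A → M
A → K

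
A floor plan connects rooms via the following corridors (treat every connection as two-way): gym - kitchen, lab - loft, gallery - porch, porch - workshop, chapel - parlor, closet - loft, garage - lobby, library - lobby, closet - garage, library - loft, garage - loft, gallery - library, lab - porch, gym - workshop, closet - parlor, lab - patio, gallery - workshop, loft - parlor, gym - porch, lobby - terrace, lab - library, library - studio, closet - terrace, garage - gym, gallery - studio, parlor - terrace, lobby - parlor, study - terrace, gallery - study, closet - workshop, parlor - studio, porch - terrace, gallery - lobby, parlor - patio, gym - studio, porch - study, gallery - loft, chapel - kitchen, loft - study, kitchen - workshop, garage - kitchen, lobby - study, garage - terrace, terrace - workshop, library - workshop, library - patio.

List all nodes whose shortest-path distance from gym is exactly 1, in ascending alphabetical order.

garage, kitchen, porch, studio, workshop

Level 0: gym
Level 1: garage, kitchen, porch, studio, workshop
Level 2: chapel, closet, gallery, lab, library, lobby, loft, parlor, study, terrace
Level 3: patio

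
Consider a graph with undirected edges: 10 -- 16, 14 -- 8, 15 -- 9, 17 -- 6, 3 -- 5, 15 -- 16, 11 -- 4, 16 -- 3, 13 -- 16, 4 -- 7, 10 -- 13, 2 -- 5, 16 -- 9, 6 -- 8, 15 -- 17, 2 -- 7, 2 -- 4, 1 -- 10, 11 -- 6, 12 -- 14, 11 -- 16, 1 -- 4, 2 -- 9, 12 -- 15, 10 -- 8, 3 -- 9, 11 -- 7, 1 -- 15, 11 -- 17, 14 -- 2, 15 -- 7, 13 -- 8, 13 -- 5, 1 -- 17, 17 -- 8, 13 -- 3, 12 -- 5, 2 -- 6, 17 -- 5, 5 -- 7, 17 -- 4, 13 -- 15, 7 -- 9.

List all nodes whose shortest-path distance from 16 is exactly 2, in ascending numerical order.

1, 2, 4, 5, 6, 7, 8, 12, 17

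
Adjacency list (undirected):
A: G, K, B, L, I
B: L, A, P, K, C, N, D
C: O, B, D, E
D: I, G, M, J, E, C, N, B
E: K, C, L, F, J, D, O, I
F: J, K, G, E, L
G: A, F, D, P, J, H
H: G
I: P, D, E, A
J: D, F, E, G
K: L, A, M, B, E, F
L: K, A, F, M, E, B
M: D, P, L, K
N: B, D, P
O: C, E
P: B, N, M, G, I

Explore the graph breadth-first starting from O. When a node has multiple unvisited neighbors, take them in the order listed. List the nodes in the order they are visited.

Visit O; enqueue C, E → queue [C, E]
Visit C; enqueue B, D → queue [E, B, D]
Visit E; enqueue K, L, F, J, I → queue [B, D, K, L, F, J, I]
Visit B; enqueue A, P, N → queue [D, K, L, F, J, I, A, P, N]
Visit D; enqueue G, M → queue [K, L, F, J, I, A, P, N, G, M]
Visit K → queue [L, F, J, I, A, P, N, G, M]
Visit L → queue [F, J, I, A, P, N, G, M]
Visit F → queue [J, I, A, P, N, G, M]
Visit J → queue [I, A, P, N, G, M]
Visit I → queue [A, P, N, G, M]
Visit A → queue [P, N, G, M]
Visit P → queue [N, G, M]
Visit N → queue [G, M]
Visit G; enqueue H → queue [M, H]
Visit M → queue [H]
Visit H → queue []

O -> C -> E -> B -> D -> K -> L -> F -> J -> I -> A -> P -> N -> G -> M -> H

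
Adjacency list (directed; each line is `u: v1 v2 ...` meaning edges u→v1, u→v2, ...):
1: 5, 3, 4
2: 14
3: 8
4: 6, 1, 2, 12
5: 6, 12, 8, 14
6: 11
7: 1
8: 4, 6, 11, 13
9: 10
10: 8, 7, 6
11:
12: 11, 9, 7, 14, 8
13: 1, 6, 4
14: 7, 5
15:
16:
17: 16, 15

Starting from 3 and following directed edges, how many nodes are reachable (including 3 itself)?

14

BFS from 3 visits: 3, 8, 4, 6, 11, 13, 1, 2, 12, 5, 14, 9, 7, 10
Reachable nodes: 14 of 17 total.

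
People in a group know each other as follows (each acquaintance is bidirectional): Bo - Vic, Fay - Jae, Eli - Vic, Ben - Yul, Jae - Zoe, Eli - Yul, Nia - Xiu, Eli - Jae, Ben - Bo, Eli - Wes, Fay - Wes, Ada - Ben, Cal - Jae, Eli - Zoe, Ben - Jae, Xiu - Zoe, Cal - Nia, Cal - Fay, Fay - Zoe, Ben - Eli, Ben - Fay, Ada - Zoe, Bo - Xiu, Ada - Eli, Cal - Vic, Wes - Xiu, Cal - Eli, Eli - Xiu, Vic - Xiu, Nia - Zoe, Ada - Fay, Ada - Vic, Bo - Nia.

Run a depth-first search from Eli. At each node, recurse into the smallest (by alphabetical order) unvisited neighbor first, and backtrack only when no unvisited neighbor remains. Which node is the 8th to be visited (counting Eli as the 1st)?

Visit Eli
Eli → Ada
Ada → Ben
Ben → Bo
Bo → Nia
Nia → Cal
Cal → Fay
Fay → Jae
Jae → Zoe
Zoe → Xiu
Xiu → Vic
Xiu → Wes
Ben → Yul

Visit order: Eli, Ada, Ben, Bo, Nia, Cal, Fay, Jae, Zoe, Xiu, Vic, Wes, Yul

Jae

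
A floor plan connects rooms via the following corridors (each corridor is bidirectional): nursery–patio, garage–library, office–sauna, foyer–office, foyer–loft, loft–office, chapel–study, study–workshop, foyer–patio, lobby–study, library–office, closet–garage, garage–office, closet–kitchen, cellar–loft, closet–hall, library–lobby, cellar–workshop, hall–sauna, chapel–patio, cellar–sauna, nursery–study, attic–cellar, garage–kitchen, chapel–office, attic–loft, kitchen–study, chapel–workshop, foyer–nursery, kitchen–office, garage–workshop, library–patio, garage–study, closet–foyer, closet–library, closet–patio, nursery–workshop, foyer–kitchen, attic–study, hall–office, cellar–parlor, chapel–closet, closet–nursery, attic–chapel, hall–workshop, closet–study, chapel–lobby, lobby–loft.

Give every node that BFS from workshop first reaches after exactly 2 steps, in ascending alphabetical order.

Level 0: workshop
Level 1: cellar, chapel, garage, hall, nursery, study
Level 2: attic, closet, foyer, kitchen, library, lobby, loft, office, parlor, patio, sauna

attic, closet, foyer, kitchen, library, lobby, loft, office, parlor, patio, sauna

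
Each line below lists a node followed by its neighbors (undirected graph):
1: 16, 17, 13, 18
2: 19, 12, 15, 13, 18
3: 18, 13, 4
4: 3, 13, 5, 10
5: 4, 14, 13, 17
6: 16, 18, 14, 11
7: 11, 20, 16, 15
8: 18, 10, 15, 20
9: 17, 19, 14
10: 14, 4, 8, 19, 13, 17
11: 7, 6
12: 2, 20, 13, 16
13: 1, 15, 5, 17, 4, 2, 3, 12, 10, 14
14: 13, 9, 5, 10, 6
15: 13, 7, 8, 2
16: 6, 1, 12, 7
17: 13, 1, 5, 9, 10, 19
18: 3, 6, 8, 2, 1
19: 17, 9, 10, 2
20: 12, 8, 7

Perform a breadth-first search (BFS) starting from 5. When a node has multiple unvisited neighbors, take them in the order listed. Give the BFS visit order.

5, 4, 14, 13, 17, 3, 10, 9, 6, 1, 15, 2, 12, 19, 18, 8, 16, 11, 7, 20

Visit 5; enqueue 4, 14, 13, 17 → queue [4, 14, 13, 17]
Visit 4; enqueue 3, 10 → queue [14, 13, 17, 3, 10]
Visit 14; enqueue 9, 6 → queue [13, 17, 3, 10, 9, 6]
Visit 13; enqueue 1, 15, 2, 12 → queue [17, 3, 10, 9, 6, 1, 15, 2, 12]
Visit 17; enqueue 19 → queue [3, 10, 9, 6, 1, 15, 2, 12, 19]
Visit 3; enqueue 18 → queue [10, 9, 6, 1, 15, 2, 12, 19, 18]
Visit 10; enqueue 8 → queue [9, 6, 1, 15, 2, 12, 19, 18, 8]
Visit 9 → queue [6, 1, 15, 2, 12, 19, 18, 8]
Visit 6; enqueue 16, 11 → queue [1, 15, 2, 12, 19, 18, 8, 16, 11]
Visit 1 → queue [15, 2, 12, 19, 18, 8, 16, 11]
Visit 15; enqueue 7 → queue [2, 12, 19, 18, 8, 16, 11, 7]
Visit 2 → queue [12, 19, 18, 8, 16, 11, 7]
Visit 12; enqueue 20 → queue [19, 18, 8, 16, 11, 7, 20]
Visit 19 → queue [18, 8, 16, 11, 7, 20]
Visit 18 → queue [8, 16, 11, 7, 20]
Visit 8 → queue [16, 11, 7, 20]
Visit 16 → queue [11, 7, 20]
Visit 11 → queue [7, 20]
Visit 7 → queue [20]
Visit 20 → queue []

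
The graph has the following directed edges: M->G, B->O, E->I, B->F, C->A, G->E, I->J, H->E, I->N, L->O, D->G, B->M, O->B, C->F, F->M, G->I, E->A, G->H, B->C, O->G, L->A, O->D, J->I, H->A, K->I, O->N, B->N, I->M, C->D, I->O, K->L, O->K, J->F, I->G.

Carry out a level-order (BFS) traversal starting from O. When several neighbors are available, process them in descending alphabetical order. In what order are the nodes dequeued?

Visit O; enqueue N, K, G, D, B → queue [N, K, G, D, B]
Visit N → queue [K, G, D, B]
Visit K; enqueue L, I → queue [G, D, B, L, I]
Visit G; enqueue H, E → queue [D, B, L, I, H, E]
Visit D → queue [B, L, I, H, E]
Visit B; enqueue M, F, C → queue [L, I, H, E, M, F, C]
Visit L; enqueue A → queue [I, H, E, M, F, C, A]
Visit I; enqueue J → queue [H, E, M, F, C, A, J]
Visit H → queue [E, M, F, C, A, J]
Visit E → queue [M, F, C, A, J]
Visit M → queue [F, C, A, J]
Visit F → queue [C, A, J]
Visit C → queue [A, J]
Visit A → queue [J]
Visit J → queue []

O, N, K, G, D, B, L, I, H, E, M, F, C, A, J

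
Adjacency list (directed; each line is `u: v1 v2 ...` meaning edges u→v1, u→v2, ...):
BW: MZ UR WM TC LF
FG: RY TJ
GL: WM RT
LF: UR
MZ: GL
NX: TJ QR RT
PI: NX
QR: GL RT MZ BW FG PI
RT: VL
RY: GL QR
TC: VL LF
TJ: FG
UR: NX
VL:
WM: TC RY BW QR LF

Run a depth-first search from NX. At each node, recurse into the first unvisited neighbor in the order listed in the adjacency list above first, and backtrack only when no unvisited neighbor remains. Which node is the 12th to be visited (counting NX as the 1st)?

Visit NX
NX → TJ
TJ → FG
FG → RY
RY → GL
GL → WM
WM → TC
TC → VL
TC → LF
LF → UR
WM → BW
BW → MZ
WM → QR
QR → RT
QR → PI

Visit order: NX, TJ, FG, RY, GL, WM, TC, VL, LF, UR, BW, MZ, QR, RT, PI

MZ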